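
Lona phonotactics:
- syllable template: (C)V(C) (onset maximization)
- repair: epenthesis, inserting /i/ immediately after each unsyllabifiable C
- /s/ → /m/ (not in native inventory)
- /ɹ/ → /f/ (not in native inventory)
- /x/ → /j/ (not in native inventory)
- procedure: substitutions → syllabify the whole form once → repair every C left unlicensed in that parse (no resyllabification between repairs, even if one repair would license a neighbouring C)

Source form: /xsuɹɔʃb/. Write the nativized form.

Substitution: /x/ → /j/, /s/ → /m/, /ɹ/ → /f/, giving /jmufɔʃb/.
Under (C)V(C), the unsyllabifiable consonants are /j/, /b/ (at most one coda consonant is licensed; onsets are limited to one consonant).
Epenthesis after each stranded consonant: /j/ → /ji/, /b/ → /bi/.

jimufɔʃbi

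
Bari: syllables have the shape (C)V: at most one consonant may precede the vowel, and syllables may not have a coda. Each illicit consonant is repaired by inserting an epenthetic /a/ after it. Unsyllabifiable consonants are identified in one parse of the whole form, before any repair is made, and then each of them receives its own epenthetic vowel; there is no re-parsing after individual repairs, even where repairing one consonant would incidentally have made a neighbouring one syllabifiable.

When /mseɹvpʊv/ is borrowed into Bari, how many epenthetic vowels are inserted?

4

The unsyllabifiable consonants are /m/, /ɹ/, /v/, /v/; each receives one epenthetic vowel.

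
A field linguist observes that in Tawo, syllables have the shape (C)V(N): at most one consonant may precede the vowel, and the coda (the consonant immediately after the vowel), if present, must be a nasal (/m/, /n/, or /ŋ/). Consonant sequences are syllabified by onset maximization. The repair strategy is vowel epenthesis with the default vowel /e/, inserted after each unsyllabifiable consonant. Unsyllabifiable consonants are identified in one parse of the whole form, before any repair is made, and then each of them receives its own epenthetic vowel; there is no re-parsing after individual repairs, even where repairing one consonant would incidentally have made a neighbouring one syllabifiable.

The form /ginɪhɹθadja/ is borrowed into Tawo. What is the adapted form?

Syllabifying with onset maximization leaves /h/, /ɹ/, /d/ stranded (only a nasal (/m/, /n/, or /ŋ/) is licensed in coda position; onsets are limited to one consonant).
Each unlicensed consonant becomes the onset of a new syllable: /h/ → /he/, /ɹ/ → /ɹe/, /d/ → /de/.

ginɪheɹeθadeja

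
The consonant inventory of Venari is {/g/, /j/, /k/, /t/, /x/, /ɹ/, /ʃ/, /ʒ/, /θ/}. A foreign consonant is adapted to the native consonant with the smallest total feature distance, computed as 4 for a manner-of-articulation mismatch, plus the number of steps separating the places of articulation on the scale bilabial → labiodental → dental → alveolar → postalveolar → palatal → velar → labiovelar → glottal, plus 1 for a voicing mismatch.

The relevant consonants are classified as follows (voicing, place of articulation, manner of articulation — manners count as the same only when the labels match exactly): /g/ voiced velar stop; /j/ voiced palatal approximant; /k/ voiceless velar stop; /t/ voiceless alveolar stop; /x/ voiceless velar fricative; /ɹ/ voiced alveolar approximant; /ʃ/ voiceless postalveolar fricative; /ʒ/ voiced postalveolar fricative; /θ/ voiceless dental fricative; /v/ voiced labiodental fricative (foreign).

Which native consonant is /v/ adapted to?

θ

/θ/ is closest: same manner (fricative), place distance 1 (labiodental→dental), voicing differs (+1); total 2. Next closest is /ʒ/ at distance 3.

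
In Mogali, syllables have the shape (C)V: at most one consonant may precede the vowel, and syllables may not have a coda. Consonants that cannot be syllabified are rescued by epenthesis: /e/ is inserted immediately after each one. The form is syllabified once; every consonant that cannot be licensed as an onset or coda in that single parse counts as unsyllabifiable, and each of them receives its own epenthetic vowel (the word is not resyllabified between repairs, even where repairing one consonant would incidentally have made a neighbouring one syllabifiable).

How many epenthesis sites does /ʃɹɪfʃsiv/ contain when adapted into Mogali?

The unsyllabifiable consonants are /ʃ/, /f/, /ʃ/, /v/; each receives one epenthetic vowel.

4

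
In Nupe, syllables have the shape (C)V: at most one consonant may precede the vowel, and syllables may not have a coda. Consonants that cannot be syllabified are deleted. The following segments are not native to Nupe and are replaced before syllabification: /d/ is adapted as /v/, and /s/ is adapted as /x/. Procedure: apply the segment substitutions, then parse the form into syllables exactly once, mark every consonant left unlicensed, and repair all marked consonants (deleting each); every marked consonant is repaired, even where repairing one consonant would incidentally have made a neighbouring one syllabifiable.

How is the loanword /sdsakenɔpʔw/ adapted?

Substitution: /s/ → /x/, /d/ → /v/, giving /xvxakenɔpʔw/.
The consonants /x/, /v/, /p/, /ʔ/, /w/ cannot be parsed into a legal (C)V syllable (no codas are permitted; onsets are limited to one consonant).
Deleting the stranded consonants removes /x/, /v/, /p/, /ʔ/, /w/.

xakenɔ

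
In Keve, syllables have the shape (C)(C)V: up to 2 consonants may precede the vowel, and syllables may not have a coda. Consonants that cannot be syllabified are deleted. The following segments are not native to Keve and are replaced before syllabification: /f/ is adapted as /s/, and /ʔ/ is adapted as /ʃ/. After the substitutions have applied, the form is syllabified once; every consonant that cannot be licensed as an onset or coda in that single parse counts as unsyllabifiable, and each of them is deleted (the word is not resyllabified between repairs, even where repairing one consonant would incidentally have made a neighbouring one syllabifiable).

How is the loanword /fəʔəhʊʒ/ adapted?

Substitution: /f/ → /s/, /ʔ/ → /ʃ/, giving /səʃəhʊʒ/.
The consonants /ʒ/ cannot be parsed into a legal (C)(C)V syllable (no codas are permitted; onsets may contain at most 2 consonants).
Deletion applies to /ʒ/.

səʃəhʊ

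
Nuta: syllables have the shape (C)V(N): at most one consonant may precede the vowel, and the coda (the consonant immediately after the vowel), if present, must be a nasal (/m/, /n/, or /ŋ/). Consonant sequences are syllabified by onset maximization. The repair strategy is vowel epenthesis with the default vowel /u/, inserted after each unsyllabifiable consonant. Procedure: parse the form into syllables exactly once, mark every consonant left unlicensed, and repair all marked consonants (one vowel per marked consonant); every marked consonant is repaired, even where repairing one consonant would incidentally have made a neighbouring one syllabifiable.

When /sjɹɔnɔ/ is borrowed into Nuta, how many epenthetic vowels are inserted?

The unsyllabifiable consonants are /s/, /j/; each receives one epenthetic vowel.

2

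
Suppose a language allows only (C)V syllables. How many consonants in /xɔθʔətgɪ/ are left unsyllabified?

2

Syllabifying with onset maximization leaves /θ/, /t/ stranded (no codas are permitted; onsets are limited to one consonant).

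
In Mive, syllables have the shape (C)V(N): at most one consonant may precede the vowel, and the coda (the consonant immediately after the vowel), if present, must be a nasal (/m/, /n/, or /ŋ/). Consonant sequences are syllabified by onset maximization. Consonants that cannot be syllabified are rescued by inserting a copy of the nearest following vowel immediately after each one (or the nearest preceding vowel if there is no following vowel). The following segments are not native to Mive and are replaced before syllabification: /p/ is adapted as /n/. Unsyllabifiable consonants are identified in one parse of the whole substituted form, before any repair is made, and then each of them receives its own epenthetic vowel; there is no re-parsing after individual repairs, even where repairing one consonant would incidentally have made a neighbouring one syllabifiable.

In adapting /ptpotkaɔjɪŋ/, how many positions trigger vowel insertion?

3

After substitution the input is /ntnotkaɔjɪŋ/.
The unsyllabifiable consonants are /n/, /t/, /t/; each receives one epenthetic vowel.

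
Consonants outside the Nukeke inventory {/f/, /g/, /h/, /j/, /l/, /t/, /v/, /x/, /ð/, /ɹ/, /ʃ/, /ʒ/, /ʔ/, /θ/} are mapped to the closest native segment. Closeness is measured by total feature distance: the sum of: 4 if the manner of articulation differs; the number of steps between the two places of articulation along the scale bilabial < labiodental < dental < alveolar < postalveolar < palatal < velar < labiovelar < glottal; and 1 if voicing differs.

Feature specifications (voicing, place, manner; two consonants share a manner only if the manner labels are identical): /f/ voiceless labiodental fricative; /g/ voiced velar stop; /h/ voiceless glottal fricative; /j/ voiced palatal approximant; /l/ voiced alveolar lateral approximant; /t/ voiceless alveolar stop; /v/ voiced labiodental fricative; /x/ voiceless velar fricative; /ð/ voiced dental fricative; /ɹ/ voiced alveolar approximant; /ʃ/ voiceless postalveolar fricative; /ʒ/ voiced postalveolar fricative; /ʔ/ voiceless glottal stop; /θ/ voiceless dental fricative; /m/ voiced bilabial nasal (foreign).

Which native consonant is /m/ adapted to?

v

/v/ is closest: manner differs (nasal→fricative, +4), place distance 1 (bilabial→labiodental), same voicing; total 5. Next closest is /f/ at distance 6.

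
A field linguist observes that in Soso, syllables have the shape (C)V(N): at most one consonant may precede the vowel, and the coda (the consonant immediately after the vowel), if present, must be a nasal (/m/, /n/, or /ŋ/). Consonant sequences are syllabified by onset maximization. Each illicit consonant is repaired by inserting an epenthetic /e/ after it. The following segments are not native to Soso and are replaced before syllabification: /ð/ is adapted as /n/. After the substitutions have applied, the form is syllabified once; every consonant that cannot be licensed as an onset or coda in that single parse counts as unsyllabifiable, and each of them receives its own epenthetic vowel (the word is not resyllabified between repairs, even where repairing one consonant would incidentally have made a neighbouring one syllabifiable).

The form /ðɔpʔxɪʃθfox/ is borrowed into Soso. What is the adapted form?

Substitution: /ð/ → /n/, giving /nɔpʔxɪʃθfox/.
The consonants /p/, /ʔ/, /ʃ/, /θ/, /x/ cannot be parsed into a legal (C)V(N) syllable (only a nasal (/m/, /n/, or /ŋ/) is licensed in coda position; onsets are limited to one consonant).
Each unlicensed consonant becomes the onset of a new syllable: /p/ → /pe/, /ʔ/ → /ʔe/, /ʃ/ → /ʃe/, /θ/ → /θe/, /x/ → /xe/.

nɔpeʔexɪʃeθefoxe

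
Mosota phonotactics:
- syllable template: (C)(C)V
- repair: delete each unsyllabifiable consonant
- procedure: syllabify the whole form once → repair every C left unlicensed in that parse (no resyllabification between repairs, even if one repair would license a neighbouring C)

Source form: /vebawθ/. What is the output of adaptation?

veba

Syllabifying with onset maximization leaves /w/, /θ/ stranded (no codas are permitted; onsets may contain at most 2 consonants).
Deletion applies to /w/, /θ/.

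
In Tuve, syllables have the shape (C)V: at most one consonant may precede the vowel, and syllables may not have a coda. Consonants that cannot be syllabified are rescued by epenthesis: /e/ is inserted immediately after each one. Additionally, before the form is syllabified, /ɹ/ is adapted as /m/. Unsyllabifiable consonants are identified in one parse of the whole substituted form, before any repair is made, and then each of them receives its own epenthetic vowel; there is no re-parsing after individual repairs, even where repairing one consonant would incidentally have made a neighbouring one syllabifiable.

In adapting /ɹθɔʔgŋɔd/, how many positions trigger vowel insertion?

After substitution the input is /mθɔʔgŋɔd/.
The unsyllabifiable consonants are /m/, /ʔ/, /g/, /d/; each receives one epenthetic vowel.

4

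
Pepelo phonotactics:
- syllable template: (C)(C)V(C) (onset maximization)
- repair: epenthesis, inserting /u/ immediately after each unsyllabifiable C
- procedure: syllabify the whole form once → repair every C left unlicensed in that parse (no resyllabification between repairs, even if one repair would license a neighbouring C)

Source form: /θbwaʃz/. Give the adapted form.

The consonants /θ/, /z/ cannot be parsed into a legal (C)(C)V(C) syllable (at most one coda consonant is licensed; onsets may contain at most 2 consonants).
Epenthesis after each stranded consonant: /θ/ → /θu/, /z/ → /zu/.

θubwaʃzu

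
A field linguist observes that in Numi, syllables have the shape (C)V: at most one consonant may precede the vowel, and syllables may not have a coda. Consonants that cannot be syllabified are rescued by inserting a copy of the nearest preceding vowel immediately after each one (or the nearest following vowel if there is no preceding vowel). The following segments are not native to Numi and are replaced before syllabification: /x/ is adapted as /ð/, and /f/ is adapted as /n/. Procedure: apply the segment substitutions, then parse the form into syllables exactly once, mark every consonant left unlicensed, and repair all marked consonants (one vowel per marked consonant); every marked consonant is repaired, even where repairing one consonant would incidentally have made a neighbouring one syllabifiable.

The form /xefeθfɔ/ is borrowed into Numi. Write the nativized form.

ðeneθenɔ

Substitution: /x/ → /ð/, /f/ → /n/, giving /ðeneθnɔ/.
The consonants /θ/ cannot be parsed into a legal (C)V syllable (no codas are permitted; onsets are limited to one consonant).
Epenthesis after each stranded consonant: /θ/ → /θe/.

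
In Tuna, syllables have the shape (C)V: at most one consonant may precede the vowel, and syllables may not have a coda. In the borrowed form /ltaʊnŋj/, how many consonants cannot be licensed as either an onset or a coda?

4

Under (C)V, the unsyllabifiable consonants are /l/, /n/, /ŋ/, /j/ (no codas are permitted; onsets are limited to one consonant).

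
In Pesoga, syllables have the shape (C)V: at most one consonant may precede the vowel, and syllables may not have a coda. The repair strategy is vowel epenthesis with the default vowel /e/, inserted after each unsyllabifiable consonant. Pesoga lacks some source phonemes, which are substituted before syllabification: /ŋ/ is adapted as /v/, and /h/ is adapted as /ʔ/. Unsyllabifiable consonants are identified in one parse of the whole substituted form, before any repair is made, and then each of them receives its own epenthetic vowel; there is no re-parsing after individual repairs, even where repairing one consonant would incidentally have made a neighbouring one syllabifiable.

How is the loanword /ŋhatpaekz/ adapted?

veʔatepaekeze

Substitution: /ŋ/ → /v/, /h/ → /ʔ/, giving /vʔatpaekz/.
The consonants /v/, /t/, /k/, /z/ cannot be parsed into a legal (C)V syllable (no codas are permitted; onsets are limited to one consonant).
Each unlicensed consonant becomes the onset of a new syllable: /v/ → /ve/, /t/ → /te/, /k/ → /ke/, /z/ → /ze/.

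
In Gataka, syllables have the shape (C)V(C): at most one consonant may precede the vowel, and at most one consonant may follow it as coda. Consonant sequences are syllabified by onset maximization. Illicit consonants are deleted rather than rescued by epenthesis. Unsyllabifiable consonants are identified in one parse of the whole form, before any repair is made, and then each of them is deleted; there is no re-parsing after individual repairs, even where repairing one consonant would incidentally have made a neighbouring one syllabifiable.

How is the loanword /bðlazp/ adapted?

laz

Syllabifying with onset maximization leaves /b/, /ð/, /p/ stranded (at most one coda consonant is licensed; onsets are limited to one consonant).
Deletion applies to /b/, /ð/, /p/.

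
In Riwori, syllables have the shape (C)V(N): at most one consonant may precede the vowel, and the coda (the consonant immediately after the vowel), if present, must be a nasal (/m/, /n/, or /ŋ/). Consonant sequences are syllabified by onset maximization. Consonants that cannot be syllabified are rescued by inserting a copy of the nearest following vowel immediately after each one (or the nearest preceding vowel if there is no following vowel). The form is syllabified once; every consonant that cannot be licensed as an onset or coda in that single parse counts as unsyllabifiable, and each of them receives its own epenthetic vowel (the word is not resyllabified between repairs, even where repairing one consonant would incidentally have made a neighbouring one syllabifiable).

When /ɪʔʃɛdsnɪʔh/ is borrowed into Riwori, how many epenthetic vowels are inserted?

The unsyllabifiable consonants are /ʔ/, /d/, /s/, /ʔ/, /h/; each receives one epenthetic vowel.

5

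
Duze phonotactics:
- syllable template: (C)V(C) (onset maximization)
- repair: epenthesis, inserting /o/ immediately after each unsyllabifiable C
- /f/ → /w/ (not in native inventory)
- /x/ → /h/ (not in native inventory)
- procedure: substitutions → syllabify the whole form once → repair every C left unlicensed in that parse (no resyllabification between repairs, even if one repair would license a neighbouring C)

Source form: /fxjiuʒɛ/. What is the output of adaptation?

Substitution: /f/ → /w/, /x/ → /h/, giving /whjiuʒɛ/.
The consonants /w/, /h/ cannot be parsed into a legal (C)V(C) syllable (at most one coda consonant is licensed; onsets are limited to one consonant).
Epenthesis after each stranded consonant: /w/ → /wo/, /h/ → /ho/.

wohojiuʒɛ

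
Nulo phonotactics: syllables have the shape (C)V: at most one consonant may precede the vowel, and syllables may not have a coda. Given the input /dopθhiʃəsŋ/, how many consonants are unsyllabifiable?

4

Under (C)V, the unsyllabifiable consonants are /p/, /θ/, /s/, /ŋ/ (no codas are permitted; onsets are limited to one consonant).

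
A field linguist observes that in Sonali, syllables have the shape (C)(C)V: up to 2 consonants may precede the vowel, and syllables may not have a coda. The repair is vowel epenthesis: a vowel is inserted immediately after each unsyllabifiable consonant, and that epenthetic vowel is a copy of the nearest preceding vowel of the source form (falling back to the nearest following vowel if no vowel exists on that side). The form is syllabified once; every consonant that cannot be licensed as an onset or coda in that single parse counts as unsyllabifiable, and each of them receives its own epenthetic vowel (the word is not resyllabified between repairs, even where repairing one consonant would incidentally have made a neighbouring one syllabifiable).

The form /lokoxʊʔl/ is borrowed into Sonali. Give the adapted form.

lokoxʊʔʊlʊ

Syllabifying with onset maximization leaves /ʔ/, /l/ stranded (no codas are permitted; onsets may contain at most 2 consonants).
Epenthesis after each stranded consonant: /ʔ/ → /ʔʊ/, /l/ → /lʊ/.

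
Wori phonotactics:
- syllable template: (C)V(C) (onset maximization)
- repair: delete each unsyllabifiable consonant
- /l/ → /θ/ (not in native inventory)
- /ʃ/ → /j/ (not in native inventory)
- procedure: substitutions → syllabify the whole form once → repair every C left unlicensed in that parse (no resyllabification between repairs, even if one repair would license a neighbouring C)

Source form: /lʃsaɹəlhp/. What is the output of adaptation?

Substitution: /l/ → /θ/, /ʃ/ → /j/, giving /θjsaɹəθhp/.
Under (C)V(C), the unsyllabifiable consonants are /θ/, /j/, /h/, /p/ (at most one coda consonant is licensed; onsets are limited to one consonant).
Each unlicensed consonant is deleted: /θ/, /j/, /h/, /p/.

saɹəθ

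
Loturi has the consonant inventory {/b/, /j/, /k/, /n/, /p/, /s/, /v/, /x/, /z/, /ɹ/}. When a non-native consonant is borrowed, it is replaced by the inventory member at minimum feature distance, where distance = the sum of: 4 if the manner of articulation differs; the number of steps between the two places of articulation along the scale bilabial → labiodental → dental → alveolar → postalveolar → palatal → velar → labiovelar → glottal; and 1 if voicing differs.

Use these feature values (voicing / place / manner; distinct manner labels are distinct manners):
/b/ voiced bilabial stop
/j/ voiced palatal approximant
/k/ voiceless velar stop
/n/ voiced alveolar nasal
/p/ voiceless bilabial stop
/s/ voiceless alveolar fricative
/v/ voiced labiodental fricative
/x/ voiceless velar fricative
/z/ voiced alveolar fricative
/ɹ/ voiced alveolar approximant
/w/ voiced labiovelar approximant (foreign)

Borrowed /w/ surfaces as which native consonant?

j

/j/ is closest: same manner (approximant), place distance 2 (labiovelar→palatal), same voicing; total 2. Next closest is /ɹ/ at distance 4.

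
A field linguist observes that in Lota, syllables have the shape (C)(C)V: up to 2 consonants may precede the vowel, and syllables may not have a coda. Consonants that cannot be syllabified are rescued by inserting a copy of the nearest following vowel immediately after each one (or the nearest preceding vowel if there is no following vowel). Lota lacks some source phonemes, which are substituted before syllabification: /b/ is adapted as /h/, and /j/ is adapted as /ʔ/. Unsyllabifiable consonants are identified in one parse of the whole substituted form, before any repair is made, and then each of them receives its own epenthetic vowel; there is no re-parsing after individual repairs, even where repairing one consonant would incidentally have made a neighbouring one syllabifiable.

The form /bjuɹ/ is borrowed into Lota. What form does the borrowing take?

hʔuɹu

Substitution: /b/ → /h/, /j/ → /ʔ/, giving /hʔuɹ/.
Under (C)(C)V, the unsyllabifiable consonants are /ɹ/ (no codas are permitted; onsets may contain at most 2 consonants).
Each unlicensed consonant becomes the onset of a new syllable: /ɹ/ → /ɹu/.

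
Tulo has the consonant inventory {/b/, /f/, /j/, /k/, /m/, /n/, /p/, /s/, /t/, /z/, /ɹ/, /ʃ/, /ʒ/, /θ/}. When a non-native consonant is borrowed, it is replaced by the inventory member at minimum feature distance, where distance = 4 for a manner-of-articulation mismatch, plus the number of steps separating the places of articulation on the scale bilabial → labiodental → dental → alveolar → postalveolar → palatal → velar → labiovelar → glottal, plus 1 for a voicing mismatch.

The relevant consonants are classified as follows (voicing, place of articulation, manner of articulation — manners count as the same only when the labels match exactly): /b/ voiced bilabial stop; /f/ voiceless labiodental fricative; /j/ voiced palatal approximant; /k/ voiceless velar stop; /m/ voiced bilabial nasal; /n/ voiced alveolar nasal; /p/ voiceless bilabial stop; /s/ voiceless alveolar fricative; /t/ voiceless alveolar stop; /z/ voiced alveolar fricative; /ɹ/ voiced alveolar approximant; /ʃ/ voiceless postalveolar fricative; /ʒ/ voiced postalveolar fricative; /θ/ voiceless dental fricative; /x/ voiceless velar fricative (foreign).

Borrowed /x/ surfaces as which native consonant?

ʃ

/ʃ/ is closest: same manner (fricative), place distance 2 (velar→postalveolar), same voicing; total 2. Next closest is /s/ at distance 3.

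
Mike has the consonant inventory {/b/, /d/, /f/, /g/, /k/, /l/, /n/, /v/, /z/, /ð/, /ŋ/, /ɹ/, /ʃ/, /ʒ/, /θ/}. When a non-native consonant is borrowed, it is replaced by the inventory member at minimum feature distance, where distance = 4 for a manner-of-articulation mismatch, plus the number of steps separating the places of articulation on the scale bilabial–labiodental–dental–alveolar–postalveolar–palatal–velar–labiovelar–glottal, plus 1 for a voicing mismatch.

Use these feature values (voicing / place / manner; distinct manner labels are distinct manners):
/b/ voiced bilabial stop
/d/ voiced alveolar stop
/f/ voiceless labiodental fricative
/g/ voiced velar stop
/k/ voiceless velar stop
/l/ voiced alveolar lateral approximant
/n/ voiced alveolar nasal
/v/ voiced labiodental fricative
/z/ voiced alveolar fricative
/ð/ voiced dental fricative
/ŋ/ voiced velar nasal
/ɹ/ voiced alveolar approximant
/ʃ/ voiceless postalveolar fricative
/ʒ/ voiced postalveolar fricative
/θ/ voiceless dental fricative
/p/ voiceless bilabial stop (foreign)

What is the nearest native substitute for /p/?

/b/ is closest: same manner (stop), place distance 0 (bilabial→bilabial), voicing differs (+1); total 1. Next closest is /d/ at distance 4.

b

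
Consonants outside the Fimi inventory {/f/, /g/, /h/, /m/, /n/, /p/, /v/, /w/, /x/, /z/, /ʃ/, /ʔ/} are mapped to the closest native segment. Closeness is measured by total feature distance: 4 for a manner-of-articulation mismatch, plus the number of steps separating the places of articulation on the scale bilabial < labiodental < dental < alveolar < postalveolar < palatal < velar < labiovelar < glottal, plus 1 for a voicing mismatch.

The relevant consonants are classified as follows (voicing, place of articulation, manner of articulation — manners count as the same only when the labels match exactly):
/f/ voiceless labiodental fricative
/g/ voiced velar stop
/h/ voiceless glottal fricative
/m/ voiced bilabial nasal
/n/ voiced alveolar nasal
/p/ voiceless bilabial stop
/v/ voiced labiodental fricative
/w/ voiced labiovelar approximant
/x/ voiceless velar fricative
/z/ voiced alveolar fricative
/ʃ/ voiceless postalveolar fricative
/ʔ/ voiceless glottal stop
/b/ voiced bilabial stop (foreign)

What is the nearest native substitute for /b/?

/p/ is closest: same manner (stop), place distance 0 (bilabial→bilabial), voicing differs (+1); total 1. Next closest is /m/ at distance 4.

p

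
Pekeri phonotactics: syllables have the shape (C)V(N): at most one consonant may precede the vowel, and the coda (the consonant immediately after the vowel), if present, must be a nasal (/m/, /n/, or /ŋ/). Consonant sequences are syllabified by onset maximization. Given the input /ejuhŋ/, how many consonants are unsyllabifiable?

2

Syllabifying with onset maximization leaves /h/, /ŋ/ stranded (only a nasal (/m/, /n/, or /ŋ/) is licensed in coda position; onsets are limited to one consonant).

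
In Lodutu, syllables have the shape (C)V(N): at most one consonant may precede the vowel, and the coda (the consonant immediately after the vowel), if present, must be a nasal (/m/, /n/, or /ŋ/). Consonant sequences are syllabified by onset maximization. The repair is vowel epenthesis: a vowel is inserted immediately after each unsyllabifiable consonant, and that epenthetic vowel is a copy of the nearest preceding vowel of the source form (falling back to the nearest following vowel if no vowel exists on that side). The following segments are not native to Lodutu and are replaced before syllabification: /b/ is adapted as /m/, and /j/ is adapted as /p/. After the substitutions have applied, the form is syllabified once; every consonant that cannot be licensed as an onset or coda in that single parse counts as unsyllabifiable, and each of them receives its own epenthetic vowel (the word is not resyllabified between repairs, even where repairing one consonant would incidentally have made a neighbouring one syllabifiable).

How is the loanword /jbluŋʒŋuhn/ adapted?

pumuluŋʒuŋuhunu

Substitution: /j/ → /p/, /b/ → /m/, giving /pmluŋʒŋuhn/.
Syllabifying with onset maximization leaves /p/, /m/, /ʒ/, /h/, /n/ stranded (only a nasal (/m/, /n/, or /ŋ/) is licensed in coda position; onsets are limited to one consonant).
Epenthesis after each stranded consonant: /p/ → /pu/, /m/ → /mu/, /ʒ/ → /ʒu/, /h/ → /hu/, /n/ → /nu/.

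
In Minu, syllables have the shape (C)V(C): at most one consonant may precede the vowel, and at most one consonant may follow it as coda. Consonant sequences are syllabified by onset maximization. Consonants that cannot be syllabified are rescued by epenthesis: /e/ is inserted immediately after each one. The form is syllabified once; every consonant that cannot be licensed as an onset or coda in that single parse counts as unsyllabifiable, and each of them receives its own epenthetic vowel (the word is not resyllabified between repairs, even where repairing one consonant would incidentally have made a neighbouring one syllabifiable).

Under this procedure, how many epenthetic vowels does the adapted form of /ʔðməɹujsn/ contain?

The unsyllabifiable consonants are /ʔ/, /ð/, /s/, /n/; each receives one epenthetic vowel.

4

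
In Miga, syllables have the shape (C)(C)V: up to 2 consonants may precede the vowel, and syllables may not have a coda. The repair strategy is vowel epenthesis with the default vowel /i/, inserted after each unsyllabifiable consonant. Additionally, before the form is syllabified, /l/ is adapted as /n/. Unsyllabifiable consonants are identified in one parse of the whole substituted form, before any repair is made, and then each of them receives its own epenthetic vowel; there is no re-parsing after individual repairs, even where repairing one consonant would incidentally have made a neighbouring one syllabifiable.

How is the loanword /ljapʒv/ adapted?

njapiʒivi

Substitution: /l/ → /n/, giving /njapʒv/.
The consonants /p/, /ʒ/, /v/ cannot be parsed into a legal (C)(C)V syllable (no codas are permitted; onsets may contain at most 2 consonants).
Epenthesis after each stranded consonant: /p/ → /pi/, /ʒ/ → /ʒi/, /v/ → /vi/.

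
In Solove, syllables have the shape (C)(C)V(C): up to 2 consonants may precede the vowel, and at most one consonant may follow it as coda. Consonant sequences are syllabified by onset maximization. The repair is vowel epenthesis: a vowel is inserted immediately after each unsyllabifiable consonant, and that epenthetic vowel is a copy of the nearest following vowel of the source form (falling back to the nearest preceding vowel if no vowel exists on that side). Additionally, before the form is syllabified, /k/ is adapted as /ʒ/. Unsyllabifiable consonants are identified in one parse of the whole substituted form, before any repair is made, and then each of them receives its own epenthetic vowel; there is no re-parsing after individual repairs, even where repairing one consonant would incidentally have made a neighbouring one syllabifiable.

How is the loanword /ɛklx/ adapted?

ɛʒlɛxɛ

Substitution: /k/ → /ʒ/, giving /ɛʒlx/.
The consonants /l/, /x/ cannot be parsed into a legal (C)(C)V(C) syllable (at most one coda consonant is licensed; onsets may contain at most 2 consonants).
Inserting the epenthetic vowel yields /l/ → /lɛ/, /x/ → /xɛ/.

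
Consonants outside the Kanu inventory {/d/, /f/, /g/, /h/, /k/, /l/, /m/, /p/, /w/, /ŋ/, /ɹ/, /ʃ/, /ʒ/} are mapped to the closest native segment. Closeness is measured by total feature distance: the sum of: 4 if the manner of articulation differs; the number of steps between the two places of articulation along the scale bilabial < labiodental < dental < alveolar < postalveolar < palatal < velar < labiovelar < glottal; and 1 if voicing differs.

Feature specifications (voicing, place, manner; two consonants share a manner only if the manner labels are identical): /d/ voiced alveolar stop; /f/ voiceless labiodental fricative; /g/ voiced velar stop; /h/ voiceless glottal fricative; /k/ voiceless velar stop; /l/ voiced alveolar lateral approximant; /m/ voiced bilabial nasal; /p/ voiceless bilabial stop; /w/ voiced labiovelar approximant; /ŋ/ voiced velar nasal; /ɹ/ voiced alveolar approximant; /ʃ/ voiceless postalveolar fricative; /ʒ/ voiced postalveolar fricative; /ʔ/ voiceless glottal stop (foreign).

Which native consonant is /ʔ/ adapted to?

k

/k/ is closest: same manner (stop), place distance 2 (glottal→velar), same voicing; total 2. Next closest is /g/ at distance 3.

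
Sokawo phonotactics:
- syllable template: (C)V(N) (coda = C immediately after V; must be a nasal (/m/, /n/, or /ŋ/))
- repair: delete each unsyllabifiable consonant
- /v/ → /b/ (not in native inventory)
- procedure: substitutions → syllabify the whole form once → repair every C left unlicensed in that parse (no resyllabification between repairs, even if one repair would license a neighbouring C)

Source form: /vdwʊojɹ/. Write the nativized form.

Substitution: /v/ → /b/, giving /bdwʊojɹ/.
Syllabifying with onset maximization leaves /b/, /d/, /j/, /ɹ/ stranded (only a nasal (/m/, /n/, or /ŋ/) is licensed in coda position; onsets are limited to one consonant).
Each unlicensed consonant is deleted: /b/, /d/, /j/, /ɹ/.

wʊo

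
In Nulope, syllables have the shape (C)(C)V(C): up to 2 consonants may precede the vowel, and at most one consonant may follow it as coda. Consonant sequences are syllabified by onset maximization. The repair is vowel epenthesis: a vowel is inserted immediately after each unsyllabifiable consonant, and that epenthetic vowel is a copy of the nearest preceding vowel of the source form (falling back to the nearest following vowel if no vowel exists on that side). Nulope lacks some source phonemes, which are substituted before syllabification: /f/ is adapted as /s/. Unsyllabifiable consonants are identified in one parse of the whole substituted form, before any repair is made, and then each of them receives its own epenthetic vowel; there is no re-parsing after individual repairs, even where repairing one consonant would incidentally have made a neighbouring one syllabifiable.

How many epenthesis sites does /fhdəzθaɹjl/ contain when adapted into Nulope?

After substitution the input is /shdəzθaɹjl/.
The unsyllabifiable consonants are /s/, /j/, /l/; each receives one epenthetic vowel.

3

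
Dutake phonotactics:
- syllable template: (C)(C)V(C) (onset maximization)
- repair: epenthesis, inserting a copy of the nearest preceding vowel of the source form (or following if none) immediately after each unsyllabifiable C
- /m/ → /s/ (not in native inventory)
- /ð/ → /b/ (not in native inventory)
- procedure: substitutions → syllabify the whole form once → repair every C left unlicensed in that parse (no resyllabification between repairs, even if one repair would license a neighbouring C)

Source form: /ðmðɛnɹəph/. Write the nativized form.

Substitution: /ð/ → /b/, /m/ → /s/, giving /bsbɛnɹəph/.
Syllabifying with onset maximization leaves /b/, /h/ stranded (at most one coda consonant is licensed; onsets may contain at most 2 consonants).
Epenthesis after each stranded consonant: /b/ → /bɛ/, /h/ → /hə/.

bɛsbɛnɹəphə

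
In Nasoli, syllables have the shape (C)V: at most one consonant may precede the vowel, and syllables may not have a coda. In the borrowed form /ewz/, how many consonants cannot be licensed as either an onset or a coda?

2

Syllabifying with onset maximization leaves /w/, /z/ stranded (no codas are permitted; onsets are limited to one consonant).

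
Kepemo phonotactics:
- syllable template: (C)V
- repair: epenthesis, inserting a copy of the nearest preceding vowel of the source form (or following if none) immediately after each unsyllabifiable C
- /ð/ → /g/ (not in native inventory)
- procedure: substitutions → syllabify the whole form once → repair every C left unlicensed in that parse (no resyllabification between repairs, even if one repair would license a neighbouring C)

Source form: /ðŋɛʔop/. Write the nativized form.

Substitution: /ð/ → /g/, giving /gŋɛʔop/.
Syllabifying with onset maximization leaves /g/, /p/ stranded (no codas are permitted; onsets are limited to one consonant).
Epenthesis after each stranded consonant: /g/ → /gɛ/, /p/ → /po/.

gɛŋɛʔopo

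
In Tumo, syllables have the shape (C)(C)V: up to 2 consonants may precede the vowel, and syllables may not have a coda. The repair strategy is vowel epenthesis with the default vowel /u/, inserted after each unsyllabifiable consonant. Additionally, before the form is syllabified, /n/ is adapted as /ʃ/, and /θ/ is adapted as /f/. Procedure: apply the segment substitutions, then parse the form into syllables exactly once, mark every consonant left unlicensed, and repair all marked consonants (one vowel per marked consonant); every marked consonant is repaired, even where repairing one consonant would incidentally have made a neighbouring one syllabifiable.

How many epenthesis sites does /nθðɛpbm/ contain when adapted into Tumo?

After substitution the input is /ʃfðɛpbm/.
The unsyllabifiable consonants are /ʃ/, /p/, /b/, /m/; each receives one epenthetic vowel.

4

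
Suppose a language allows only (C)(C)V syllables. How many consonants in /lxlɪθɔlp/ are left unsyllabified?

Syllabifying with onset maximization leaves /l/, /l/, /p/ stranded (no codas are permitted; onsets may contain at most 2 consonants).

3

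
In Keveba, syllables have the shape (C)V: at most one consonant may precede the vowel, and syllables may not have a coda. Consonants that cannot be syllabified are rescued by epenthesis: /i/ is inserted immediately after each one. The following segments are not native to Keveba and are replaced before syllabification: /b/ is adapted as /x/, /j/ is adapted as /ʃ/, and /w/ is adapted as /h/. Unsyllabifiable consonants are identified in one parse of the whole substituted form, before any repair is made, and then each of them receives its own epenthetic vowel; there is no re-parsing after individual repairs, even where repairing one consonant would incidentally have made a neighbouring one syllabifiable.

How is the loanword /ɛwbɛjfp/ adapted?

Substitution: /w/ → /h/, /b/ → /x/, /j/ → /ʃ/, giving /ɛhxɛʃfp/.
Syllabifying with onset maximization leaves /h/, /ʃ/, /f/, /p/ stranded (no codas are permitted; onsets are limited to one consonant).
Epenthesis after each stranded consonant: /h/ → /hi/, /ʃ/ → /ʃi/, /f/ → /fi/, /p/ → /pi/.

ɛhixɛʃifipi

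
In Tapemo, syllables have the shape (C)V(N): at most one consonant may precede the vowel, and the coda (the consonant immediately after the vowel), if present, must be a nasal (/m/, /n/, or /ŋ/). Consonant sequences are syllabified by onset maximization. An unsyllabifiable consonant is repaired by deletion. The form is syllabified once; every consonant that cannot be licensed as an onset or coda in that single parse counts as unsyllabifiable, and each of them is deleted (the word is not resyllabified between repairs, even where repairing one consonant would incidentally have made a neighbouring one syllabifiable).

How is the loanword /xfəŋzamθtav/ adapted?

fəŋzamta

The consonants /x/, /θ/, /v/ cannot be parsed into a legal (C)V(N) syllable (only a nasal (/m/, /n/, or /ŋ/) is licensed in coda position; onsets are limited to one consonant).
Deleting the stranded consonants removes /x/, /θ/, /v/.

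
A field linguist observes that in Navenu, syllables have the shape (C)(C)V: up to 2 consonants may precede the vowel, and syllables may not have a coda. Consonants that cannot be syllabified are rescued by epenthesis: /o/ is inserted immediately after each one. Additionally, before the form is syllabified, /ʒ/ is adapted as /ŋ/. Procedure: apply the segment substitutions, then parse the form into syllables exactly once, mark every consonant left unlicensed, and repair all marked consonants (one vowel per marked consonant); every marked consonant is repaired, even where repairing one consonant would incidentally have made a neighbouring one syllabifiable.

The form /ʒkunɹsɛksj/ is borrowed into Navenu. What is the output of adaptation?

ŋkunoɹsɛkosojo

Substitution: /ʒ/ → /ŋ/, giving /ŋkunɹsɛksj/.
Syllabifying with onset maximization leaves /n/, /k/, /s/, /j/ stranded (no codas are permitted; onsets may contain at most 2 consonants).
Each unlicensed consonant becomes the onset of a new syllable: /n/ → /no/, /k/ → /ko/, /s/ → /so/, /j/ → /jo/.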